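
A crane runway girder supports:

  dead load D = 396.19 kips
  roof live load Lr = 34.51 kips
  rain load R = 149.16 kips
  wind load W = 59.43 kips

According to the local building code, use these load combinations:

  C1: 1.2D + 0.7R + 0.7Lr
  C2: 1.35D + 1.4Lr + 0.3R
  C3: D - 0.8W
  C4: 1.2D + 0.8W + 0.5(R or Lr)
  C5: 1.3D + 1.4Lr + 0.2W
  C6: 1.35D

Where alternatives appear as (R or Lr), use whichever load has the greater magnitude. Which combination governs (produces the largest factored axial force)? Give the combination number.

(R or Lr) → R = 149.16 kips.
C1: 1.2(396.19) + 0.7(149.16) + 0.7(34.51) = 475.43 + 104.41 + 24.16 = 604.00
C2: 1.35(396.19) + 1.4(34.51) + 0.3(149.16) = 534.86 + 48.31 + 44.75 = 627.92
C3: 1.0(396.19) - 0.8(59.43) = 396.19 - 47.54 = 348.65
C4: 1.2(396.19) + 0.8(59.43) + 0.5(149.16) = 475.43 + 47.54 + 74.58 = 597.55
C5: 1.3(396.19) + 1.4(34.51) + 0.2(59.43) = 515.05 + 48.31 + 11.89 = 575.25
C6: 1.35(396.19) = 534.86
The largest value is 627.92 kips from combination 2.

Combination 2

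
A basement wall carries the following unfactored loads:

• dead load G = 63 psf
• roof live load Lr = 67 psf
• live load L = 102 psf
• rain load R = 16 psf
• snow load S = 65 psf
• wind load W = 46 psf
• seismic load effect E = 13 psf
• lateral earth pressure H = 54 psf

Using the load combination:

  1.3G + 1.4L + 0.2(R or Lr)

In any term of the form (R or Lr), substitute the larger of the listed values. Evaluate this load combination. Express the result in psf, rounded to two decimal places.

238.10 psf

(R or Lr) → Lr = 67 psf.
1.3(63) + 1.4(102) + 0.2(67) = 81.90 + 142.80 + 13.40 = 238.10
q_u = 238.10 psf.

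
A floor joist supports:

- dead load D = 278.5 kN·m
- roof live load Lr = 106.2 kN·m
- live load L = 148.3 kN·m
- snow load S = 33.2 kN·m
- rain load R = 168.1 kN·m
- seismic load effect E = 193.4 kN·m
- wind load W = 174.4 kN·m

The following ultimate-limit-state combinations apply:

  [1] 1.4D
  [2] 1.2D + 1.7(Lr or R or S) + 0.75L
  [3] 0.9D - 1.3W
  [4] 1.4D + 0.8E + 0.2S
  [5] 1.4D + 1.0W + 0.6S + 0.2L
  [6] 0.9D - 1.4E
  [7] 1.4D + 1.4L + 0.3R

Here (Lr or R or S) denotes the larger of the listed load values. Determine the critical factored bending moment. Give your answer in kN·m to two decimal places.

731.20 kN·m

(Lr or R or S) → R = 168.1 kN·m.
[1] 1.4(278.5) = 389.90
[2] 1.2(278.5) + 1.7(168.1) + 0.75(148.3) = 334.20 + 285.77 + 111.23 = 731.20
[3] 0.9(278.5) - 1.3(174.4) = 250.65 - 226.72 = 23.93
[4] 1.4(278.5) + 0.8(193.4) + 0.2(33.2) = 389.90 + 154.72 + 6.64 = 551.26
[5] 1.4(278.5) + 1.0(174.4) + 0.6(33.2) + 0.2(148.3) = 389.90 + 174.40 + 19.92 + 29.66 = 613.88
[6] 0.9(278.5) - 1.4(193.4) = 250.65 - 270.76 = -20.11
[7] 1.4(278.5) + 1.4(148.3) + 0.3(168.1) = 389.90 + 207.62 + 50.43 = 647.95
Maximum is from combination 2.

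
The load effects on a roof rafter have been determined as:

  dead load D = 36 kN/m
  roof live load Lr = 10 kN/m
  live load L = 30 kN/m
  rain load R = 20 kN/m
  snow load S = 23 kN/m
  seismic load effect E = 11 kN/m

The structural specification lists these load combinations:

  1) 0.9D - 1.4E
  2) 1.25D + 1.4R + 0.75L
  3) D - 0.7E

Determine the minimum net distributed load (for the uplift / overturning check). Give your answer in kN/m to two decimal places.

17.00 kN/m

1) 0.9(36) - 1.4(11) = 17.00
2) 1.25(36) + 1.4(20) + 0.75(30) = 95.50
3) 1.0(36) - 0.7(11) = 28.30
Combination 1 gives the minimum: 17.00 kN/m.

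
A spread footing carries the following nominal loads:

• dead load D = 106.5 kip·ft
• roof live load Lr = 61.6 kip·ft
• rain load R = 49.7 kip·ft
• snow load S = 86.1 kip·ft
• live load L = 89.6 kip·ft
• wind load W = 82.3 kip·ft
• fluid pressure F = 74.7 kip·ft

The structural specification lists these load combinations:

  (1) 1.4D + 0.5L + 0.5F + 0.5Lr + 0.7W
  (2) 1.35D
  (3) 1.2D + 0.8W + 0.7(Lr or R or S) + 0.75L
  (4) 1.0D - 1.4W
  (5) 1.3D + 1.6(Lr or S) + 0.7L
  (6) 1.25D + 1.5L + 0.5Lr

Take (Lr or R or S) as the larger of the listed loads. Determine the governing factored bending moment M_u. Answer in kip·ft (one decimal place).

(Lr or R or S) → S = 86.1 kip·ft; (Lr or S) → S = 86.1 kip·ft.
(1) 1.4(106.5) + 0.5(89.6) + 0.5(74.7) + 0.5(61.6) + 0.7(82.3) = 149.1 + 44.8 + 37.4 + 30.8 + 57.6 = 319.7
(2) 1.35(106.5) = 143.8
(3) 1.2(106.5) + 0.8(82.3) + 0.7(86.1) + 0.75(89.6) = 127.8 + 65.8 + 60.3 + 67.2 = 321.1
(4) 1.0(106.5) - 1.4(82.3) = 106.5 - 115.2 = -8.7
(5) 1.3(106.5) + 1.6(86.1) + 0.7(89.6) = 338.9
(6) 1.25(106.5) + 1.5(89.6) + 0.5(61.6) = 133.1 + 134.4 + 30.8 = 298.3
Maximum is from combination 5.

338.9 kip·ft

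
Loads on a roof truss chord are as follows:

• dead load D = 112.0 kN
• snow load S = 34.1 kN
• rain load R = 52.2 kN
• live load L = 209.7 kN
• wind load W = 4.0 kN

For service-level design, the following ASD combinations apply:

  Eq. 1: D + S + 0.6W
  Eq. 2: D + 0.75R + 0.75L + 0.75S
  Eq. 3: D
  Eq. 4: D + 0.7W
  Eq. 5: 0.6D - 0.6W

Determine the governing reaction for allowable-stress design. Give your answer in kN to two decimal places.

334.00 kN

Eq. 1: 1.0(112.0) + 1.0(34.1) + 0.6(4.0) = 112.00 + 34.10 + 2.40 = 148.50
Eq. 2: 1.0(112.0) + 0.75(52.2) + 0.75(209.7) + 0.75(34.1) = 334.00
Eq. 3: 1.0(112.0) = 112.00
Eq. 4: 1.0(112.0) + 0.7(4.0) = 112.00 + 2.80 = 114.80
Eq. 5: 0.6(112.0) - 0.6(4.0) = 67.20 - 2.40 = 64.80
Maximum is from combination 2.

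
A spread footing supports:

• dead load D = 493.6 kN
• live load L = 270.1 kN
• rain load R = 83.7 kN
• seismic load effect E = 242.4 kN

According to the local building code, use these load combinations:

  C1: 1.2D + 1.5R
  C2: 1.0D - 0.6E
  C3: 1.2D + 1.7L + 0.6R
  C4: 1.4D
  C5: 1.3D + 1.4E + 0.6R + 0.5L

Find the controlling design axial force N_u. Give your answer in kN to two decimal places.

C1: 1.2(493.6) + 1.5(83.7) = 592.32 + 125.55 = 717.87
C2: 1.0(493.6) - 0.6(242.4) = 493.60 - 145.44 = 348.16
C3: 1.2(493.6) + 1.7(270.1) + 0.6(83.7) = 592.32 + 459.17 + 50.22 = 1101.71
C4: 1.4(493.6) = 691.04
C5: 1.3(493.6) + 1.4(242.4) + 0.6(83.7) + 0.5(270.1) = 641.68 + 339.36 + 50.22 + 135.05 = 1166.31
Maximum is from combination 5.

1166.31 kN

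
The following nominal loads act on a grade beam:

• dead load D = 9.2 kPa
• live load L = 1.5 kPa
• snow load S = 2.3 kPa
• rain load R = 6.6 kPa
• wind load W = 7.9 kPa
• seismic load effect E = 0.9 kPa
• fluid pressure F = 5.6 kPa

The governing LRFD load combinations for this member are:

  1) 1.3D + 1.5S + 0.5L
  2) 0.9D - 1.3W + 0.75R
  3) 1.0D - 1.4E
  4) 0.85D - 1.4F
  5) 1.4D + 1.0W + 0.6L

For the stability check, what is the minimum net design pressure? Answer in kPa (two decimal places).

1) 1.3(9.2) + 1.5(2.3) + 0.5(1.5) = 16.16
2) 0.9(9.2) - 1.3(7.9) + 0.75(6.6) = 2.96
3) 1.0(9.2) - 1.4(0.9) = 7.94
4) 0.85(9.2) - 1.4(5.6) = -0.02
5) 1.4(9.2) + 1.0(7.9) + 0.6(1.5) = 21.68
Combination 4 gives the minimum: -0.02 kPa.

-0.02 kPa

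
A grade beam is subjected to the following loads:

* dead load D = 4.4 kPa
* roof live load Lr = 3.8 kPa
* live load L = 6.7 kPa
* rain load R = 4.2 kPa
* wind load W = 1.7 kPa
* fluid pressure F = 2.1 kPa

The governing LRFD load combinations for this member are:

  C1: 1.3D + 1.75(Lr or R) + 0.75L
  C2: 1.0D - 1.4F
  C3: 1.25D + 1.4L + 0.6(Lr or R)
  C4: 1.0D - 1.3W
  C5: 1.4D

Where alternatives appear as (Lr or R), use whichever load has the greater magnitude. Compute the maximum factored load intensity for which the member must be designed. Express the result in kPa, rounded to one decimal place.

18.1 kPa

(Lr or R) → R = 4.2 kPa.
C1: 1.3(4.4) + 1.75(4.2) + 0.75(6.7) = 5.7 + 7.4 + 5.0 = 18.1
C2: 1.0(4.4) - 1.4(2.1) = 4.4 - 2.9 = 1.5
C3: 1.25(4.4) + 1.4(6.7) + 0.6(4.2) = 5.5 + 9.4 + 2.5 = 17.4
C4: 1.0(4.4) - 1.3(1.7) = 4.4 - 2.2 = 2.2
C5: 1.4(4.4) = 6.2
The controlling combination is 1, giving 18.1 kPa.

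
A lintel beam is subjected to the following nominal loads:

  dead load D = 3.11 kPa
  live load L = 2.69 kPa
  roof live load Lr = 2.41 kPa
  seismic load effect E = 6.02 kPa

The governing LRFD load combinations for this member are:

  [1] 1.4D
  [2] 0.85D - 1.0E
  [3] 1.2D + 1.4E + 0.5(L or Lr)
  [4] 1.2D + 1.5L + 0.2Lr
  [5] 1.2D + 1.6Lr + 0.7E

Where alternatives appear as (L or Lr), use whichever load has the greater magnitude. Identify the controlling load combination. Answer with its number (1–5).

(L or Lr) → L = 2.69 kPa.
[1] 1.4(3.11) = 4.35
[2] 0.85(3.11) - 1.0(6.02) = 2.64 - 6.02 = -3.38
[3] 1.2(3.11) + 1.4(6.02) + 0.5(2.69) = 3.73 + 8.43 + 1.35 = 13.51
[4] 1.2(3.11) + 1.5(2.69) + 0.2(2.41) = 3.73 + 4.04 + 0.48 = 8.25
[5] 1.2(3.11) + 1.6(2.41) + 0.7(6.02) = 3.73 + 3.86 + 4.21 = 11.80
The largest value is 13.51 kPa from combination 3.

Combination 3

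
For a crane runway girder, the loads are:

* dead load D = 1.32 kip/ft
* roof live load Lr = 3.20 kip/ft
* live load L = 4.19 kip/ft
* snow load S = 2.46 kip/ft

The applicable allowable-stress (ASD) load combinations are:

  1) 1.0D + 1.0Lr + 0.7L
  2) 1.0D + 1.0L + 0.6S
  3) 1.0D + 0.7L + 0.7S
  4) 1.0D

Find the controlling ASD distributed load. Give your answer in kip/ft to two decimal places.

7.45 kip/ft

1) 1.0(1.32) + 1.0(3.20) + 0.7(4.19) = 7.45
2) 1.0(1.32) + 1.0(4.19) + 0.6(2.46) = 6.99
3) 1.0(1.32) + 0.7(4.19) + 0.7(2.46) = 5.98
4) 1.0(1.32) = 1.32
Combination 1 governs: w = 7.45 kip/ft.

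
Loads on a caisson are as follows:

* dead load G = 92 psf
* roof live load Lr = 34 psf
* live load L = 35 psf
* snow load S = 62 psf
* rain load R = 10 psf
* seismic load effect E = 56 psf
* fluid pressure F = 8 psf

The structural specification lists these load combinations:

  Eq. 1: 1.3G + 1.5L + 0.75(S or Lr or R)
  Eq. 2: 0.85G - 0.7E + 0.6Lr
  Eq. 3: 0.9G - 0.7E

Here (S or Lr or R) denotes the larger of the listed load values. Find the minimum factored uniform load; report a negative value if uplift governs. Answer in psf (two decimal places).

43.60 psf

(S or Lr or R) → S = 62 psf.
Eq. 1: 1.3(92) + 1.5(35) + 0.75(62) = 119.60 + 52.50 + 46.50 = 218.60
Eq. 2: 0.85(92) - 0.7(56) + 0.6(34) = 78.20 - 39.20 + 20.40 = 59.40
Eq. 3: 0.9(92) - 0.7(56) = 82.80 - 39.20 = 43.60
Combination 3 gives the minimum: 43.60 psf.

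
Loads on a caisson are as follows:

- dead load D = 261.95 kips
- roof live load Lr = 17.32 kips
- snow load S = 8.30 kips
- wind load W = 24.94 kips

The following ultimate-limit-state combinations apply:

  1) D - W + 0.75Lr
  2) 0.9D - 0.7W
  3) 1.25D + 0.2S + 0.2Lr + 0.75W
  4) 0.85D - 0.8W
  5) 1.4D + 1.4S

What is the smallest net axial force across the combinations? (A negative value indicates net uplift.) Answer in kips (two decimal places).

202.71 kips

1) 1.0(261.95) - 1.0(24.94) + 0.75(17.32) = 250.00
2) 0.9(261.95) - 0.7(24.94) = 218.30
3) 1.25(261.95) + 0.2(8.30) + 0.2(17.32) + 0.75(24.94) = 351.27
4) 0.85(261.95) - 0.8(24.94) = 202.71
5) 1.4(261.95) + 1.4(8.30) = 378.35
Combination 4 gives the minimum: 202.71 kips.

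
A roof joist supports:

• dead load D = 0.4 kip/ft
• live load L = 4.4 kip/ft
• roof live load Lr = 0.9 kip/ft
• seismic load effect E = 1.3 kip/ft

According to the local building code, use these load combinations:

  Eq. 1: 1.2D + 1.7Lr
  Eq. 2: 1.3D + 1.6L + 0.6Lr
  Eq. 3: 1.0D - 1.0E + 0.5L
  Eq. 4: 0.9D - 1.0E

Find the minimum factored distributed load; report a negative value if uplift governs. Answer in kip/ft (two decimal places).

-0.94 kip/ft

Eq. 1: 1.2(0.4) + 1.7(0.9) = 0.48 + 1.53 = 2.01
Eq. 2: 1.3(0.4) + 1.6(4.4) + 0.6(0.9) = 0.52 + 7.04 + 0.54 = 8.10
Eq. 3: 1.0(0.4) - 1.0(1.3) + 0.5(4.4) = 0.40 - 1.30 + 2.20 = 1.30
Eq. 4: 0.9(0.4) - 1.0(1.3) = 0.36 - 1.30 = -0.94
Combination 4 gives the minimum: -0.94 kip/ft.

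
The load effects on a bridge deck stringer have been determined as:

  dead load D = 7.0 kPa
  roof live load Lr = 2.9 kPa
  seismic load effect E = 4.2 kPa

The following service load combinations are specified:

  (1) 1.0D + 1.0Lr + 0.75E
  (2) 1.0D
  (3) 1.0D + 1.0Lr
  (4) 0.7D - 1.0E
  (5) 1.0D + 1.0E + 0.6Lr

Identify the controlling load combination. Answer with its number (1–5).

(1) 1.0(7.0) + 1.0(2.9) + 0.75(4.2) = 7.0 + 2.9 + 3.2 = 13.1
(2) 1.0(7.0) = 7.0
(3) 1.0(7.0) + 1.0(2.9) = 7.0 + 2.9 = 9.9
(4) 0.7(7.0) - 1.0(4.2) = 4.9 - 4.2 = 0.7
(5) 1.0(7.0) + 1.0(4.2) + 0.6(2.9) = 7.0 + 4.2 + 1.7 = 12.9
The largest value is 13.1 kPa from combination 1.

Combination 1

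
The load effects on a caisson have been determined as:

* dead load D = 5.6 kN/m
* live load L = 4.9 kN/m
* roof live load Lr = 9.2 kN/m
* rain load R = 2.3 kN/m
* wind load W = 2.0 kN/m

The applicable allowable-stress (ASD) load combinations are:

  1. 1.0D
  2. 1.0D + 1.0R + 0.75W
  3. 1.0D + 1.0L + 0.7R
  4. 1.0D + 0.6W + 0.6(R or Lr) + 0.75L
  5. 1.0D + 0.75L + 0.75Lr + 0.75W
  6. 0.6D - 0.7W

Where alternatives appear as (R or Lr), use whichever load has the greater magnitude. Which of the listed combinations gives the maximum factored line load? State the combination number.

Combination 5

(R or Lr) → Lr = 9.2 kN/m.
1. 1.0(5.6) = 5.6
2. 1.0(5.6) + 1.0(2.3) + 0.75(2.0) = 5.6 + 2.3 + 1.5 = 9.4
3. 1.0(5.6) + 1.0(4.9) + 0.7(2.3) = 5.6 + 4.9 + 1.6 = 12.1
4. 1.0(5.6) + 0.6(2.0) + 0.6(9.2) + 0.75(4.9) = 5.6 + 1.2 + 5.5 + 3.7 = 16.0
5. 1.0(5.6) + 0.75(4.9) + 0.75(9.2) + 0.75(2.0) = 5.6 + 3.7 + 6.9 + 1.5 = 17.7
6. 0.6(5.6) - 0.7(2.0) = 3.4 - 1.4 = 2.0
The largest value is 17.7 kN/m from combination 5.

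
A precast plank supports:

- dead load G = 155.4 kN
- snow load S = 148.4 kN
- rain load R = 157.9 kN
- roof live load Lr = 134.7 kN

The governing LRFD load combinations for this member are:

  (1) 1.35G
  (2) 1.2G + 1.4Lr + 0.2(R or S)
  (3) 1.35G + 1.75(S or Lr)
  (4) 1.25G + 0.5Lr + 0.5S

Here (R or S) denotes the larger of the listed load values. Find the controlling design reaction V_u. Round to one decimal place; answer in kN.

(R or S) → R = 157.9 kN; (S or Lr) → S = 148.4 kN.
(1) 1.35(155.4) = 209.8
(2) 1.2(155.4) + 1.4(134.7) + 0.2(157.9) = 406.6
(3) 1.35(155.4) + 1.75(148.4) = 209.8 + 259.7 = 469.5
(4) 1.25(155.4) + 0.5(134.7) + 0.5(148.4) = 335.8
The controlling combination is 3, giving 469.5 kN.

469.5 kN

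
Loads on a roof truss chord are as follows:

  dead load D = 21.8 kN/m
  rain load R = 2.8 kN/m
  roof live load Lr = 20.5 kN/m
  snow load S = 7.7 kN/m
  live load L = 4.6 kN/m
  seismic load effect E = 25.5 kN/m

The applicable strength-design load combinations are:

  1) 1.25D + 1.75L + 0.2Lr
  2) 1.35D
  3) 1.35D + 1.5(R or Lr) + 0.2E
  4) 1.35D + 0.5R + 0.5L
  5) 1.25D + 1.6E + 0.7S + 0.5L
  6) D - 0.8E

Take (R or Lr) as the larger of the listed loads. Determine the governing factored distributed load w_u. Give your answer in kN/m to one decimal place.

75.7 kN/m

(R or Lr) → Lr = 20.5 kN/m.
1) 1.25(21.8) + 1.75(4.6) + 0.2(20.5) = 39.4
2) 1.35(21.8) = 29.4
3) 1.35(21.8) + 1.5(20.5) + 0.2(25.5) = 65.3
4) 1.35(21.8) + 0.5(2.8) + 0.5(4.6) = 33.1
5) 1.25(21.8) + 1.6(25.5) + 0.7(7.7) + 0.5(4.6) = 75.7
6) 1.0(21.8) - 0.8(25.5) = 1.4
The controlling combination is 5, giving 75.7 kN/m.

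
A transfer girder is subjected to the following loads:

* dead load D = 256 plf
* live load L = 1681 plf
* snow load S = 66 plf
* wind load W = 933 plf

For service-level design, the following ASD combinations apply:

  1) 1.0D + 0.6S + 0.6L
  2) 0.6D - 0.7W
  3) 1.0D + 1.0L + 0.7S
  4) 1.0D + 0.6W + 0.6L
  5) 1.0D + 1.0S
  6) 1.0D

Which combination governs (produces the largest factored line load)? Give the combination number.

Combination 3

1) 1.0(256) + 0.6(66) + 0.6(1681) = 256.0 + 39.6 + 1008.6 = 1304.2
2) 0.6(256) - 0.7(933) = 153.6 - 653.1 = -499.5
3) 1.0(256) + 1.0(1681) + 0.7(66) = 256.0 + 1681.0 + 46.2 = 1983.2
4) 1.0(256) + 0.6(933) + 0.6(1681) = 256.0 + 559.8 + 1008.6 = 1824.4
5) 1.0(256) + 1.0(66) = 256.0 + 66.0 = 322.0
6) 1.0(256) = 256.0
The largest value is 1983.2 plf from combination 3.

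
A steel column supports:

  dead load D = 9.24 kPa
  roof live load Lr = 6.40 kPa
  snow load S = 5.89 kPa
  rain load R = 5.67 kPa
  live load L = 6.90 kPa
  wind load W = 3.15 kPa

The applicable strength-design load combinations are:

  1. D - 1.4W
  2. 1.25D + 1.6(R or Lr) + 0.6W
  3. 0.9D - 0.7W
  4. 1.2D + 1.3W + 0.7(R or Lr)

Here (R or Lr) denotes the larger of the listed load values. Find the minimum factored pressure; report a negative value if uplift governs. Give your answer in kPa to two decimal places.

(R or Lr) → Lr = 6.40 kPa.
1. 1.0(9.24) - 1.4(3.15) = 9.24 - 4.41 = 4.83
2. 1.25(9.24) + 1.6(6.40) + 0.6(3.15) = 11.55 + 10.24 + 1.89 = 23.68
3. 0.9(9.24) - 0.7(3.15) = 8.32 - 2.21 = 6.11
4. 1.2(9.24) + 1.3(3.15) + 0.7(6.40) = 19.66
Combination 1 gives the minimum: 4.83 kPa.

4.83 kPa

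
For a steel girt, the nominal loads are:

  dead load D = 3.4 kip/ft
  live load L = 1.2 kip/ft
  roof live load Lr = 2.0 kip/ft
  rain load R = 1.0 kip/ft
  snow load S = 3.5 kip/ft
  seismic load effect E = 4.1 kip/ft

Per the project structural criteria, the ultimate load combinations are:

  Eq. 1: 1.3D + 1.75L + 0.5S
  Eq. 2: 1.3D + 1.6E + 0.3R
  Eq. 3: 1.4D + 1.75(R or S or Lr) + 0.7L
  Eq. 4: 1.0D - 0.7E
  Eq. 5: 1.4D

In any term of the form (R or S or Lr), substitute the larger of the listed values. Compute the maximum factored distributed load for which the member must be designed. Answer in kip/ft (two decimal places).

11.73 kip/ft

(R or S or Lr) → S = 3.5 kip/ft.
Eq. 1: 1.3(3.4) + 1.75(1.2) + 0.5(3.5) = 4.42 + 2.10 + 1.75 = 8.27
Eq. 2: 1.3(3.4) + 1.6(4.1) + 0.3(1.0) = 4.42 + 6.56 + 0.30 = 11.28
Eq. 3: 1.4(3.4) + 1.75(3.5) + 0.7(1.2) = 4.76 + 6.13 + 0.84 = 11.73
Eq. 4: 1.0(3.4) - 0.7(4.1) = 3.40 - 2.87 = 0.53
Eq. 5: 1.4(3.4) = 4.76
The controlling combination is 3, giving 11.73 kip/ft.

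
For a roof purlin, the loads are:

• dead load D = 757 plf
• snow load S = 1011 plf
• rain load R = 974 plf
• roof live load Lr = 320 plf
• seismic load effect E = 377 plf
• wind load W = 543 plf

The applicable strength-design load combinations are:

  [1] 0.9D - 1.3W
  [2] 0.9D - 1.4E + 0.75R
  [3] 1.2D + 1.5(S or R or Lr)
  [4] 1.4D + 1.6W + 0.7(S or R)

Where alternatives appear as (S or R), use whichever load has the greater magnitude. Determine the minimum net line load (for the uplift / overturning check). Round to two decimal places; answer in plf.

(S or R or Lr) → S = 1011 plf; (S or R) → S = 1011 plf.
[1] 0.9(757) - 1.3(543) = -24.60
[2] 0.9(757) - 1.4(377) + 0.75(974) = 884.00
[3] 1.2(757) + 1.5(1011) = 2424.90
[4] 1.4(757) + 1.6(543) + 0.7(1011) = 2636.30
Combination 1 gives the minimum: -24.60 plf.

-24.60 plf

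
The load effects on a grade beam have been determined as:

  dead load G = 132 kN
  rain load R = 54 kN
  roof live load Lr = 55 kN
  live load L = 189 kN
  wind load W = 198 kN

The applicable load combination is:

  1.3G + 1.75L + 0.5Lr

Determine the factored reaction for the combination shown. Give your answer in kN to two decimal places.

1.3(132) + 1.75(189) + 0.5(55) = 171.60 + 330.75 + 27.50 = 529.85
V_u = 529.85 kN.

529.85 kN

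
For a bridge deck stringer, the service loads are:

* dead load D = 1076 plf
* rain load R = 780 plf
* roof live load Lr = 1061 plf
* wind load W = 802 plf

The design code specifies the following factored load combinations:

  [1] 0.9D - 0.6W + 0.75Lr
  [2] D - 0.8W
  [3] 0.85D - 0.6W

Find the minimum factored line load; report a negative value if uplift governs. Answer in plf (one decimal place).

433.4 plf

[1] 0.9(1076) - 0.6(802) + 0.75(1061) = 968.4 - 481.2 + 795.8 = 1283.0
[2] 1.0(1076) - 0.8(802) = 1076.0 - 641.6 = 434.4
[3] 0.85(1076) - 0.6(802) = 914.6 - 481.2 = 433.4
Combination 3 gives the minimum: 433.4 plf.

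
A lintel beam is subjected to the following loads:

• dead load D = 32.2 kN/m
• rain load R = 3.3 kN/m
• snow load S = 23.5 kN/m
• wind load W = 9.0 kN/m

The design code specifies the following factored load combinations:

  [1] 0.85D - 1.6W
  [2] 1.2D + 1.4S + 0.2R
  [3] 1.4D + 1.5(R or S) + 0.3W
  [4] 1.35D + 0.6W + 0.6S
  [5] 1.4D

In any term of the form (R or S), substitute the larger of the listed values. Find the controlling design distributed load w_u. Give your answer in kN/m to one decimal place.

83.0 kN/m

(R or S) → S = 23.5 kN/m.
[1] 0.85(32.2) - 1.6(9.0) = 27.4 - 14.4 = 13.0
[2] 1.2(32.2) + 1.4(23.5) + 0.2(3.3) = 38.6 + 32.9 + 0.7 = 72.2
[3] 1.4(32.2) + 1.5(23.5) + 0.3(9.0) = 83.0
[4] 1.35(32.2) + 0.6(9.0) + 0.6(23.5) = 43.5 + 5.4 + 14.1 = 63.0
[5] 1.4(32.2) = 45.1
Combination 3 governs: w_u = 83.0 kN/m.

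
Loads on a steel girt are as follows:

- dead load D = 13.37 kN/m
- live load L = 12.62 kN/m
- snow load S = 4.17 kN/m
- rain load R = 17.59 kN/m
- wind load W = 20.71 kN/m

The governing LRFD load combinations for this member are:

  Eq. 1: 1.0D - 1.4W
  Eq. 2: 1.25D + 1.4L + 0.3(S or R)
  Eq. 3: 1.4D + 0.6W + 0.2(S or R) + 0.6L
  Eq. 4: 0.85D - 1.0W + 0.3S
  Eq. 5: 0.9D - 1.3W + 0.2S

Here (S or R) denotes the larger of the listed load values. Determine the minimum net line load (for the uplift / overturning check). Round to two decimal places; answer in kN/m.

(S or R) → R = 17.59 kN/m.
Eq. 1: 1.0(13.37) - 1.4(20.71) = 13.37 - 28.99 = -15.62
Eq. 2: 1.25(13.37) + 1.4(12.62) + 0.3(17.59) = 16.71 + 17.67 + 5.28 = 39.66
Eq. 3: 1.4(13.37) + 0.6(20.71) + 0.2(17.59) + 0.6(12.62) = 42.23
Eq. 4: 0.85(13.37) - 1.0(20.71) + 0.3(4.17) = -8.09
Eq. 5: 0.9(13.37) - 1.3(20.71) + 0.2(4.17) = 12.03 - 26.92 + 0.83 = -14.06
Combination 1 gives the minimum: -15.62 kN/m.

-15.62 kN/m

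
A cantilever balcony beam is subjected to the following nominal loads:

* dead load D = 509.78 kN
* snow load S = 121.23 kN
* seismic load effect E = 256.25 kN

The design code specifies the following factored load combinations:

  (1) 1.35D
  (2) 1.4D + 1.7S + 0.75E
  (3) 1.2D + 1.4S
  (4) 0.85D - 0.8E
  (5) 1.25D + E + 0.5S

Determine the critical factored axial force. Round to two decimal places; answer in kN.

(1) 1.35(509.78) = 688.20
(2) 1.4(509.78) + 1.7(121.23) + 0.75(256.25) = 713.69 + 206.09 + 192.19 = 1111.97
(3) 1.2(509.78) + 1.4(121.23) = 611.74 + 169.72 = 781.46
(4) 0.85(509.78) - 0.8(256.25) = 433.31 - 205.00 = 228.31
(5) 1.25(509.78) + 1.0(256.25) + 0.5(121.23) = 954.09
Maximum is from combination 2.

1111.97 kN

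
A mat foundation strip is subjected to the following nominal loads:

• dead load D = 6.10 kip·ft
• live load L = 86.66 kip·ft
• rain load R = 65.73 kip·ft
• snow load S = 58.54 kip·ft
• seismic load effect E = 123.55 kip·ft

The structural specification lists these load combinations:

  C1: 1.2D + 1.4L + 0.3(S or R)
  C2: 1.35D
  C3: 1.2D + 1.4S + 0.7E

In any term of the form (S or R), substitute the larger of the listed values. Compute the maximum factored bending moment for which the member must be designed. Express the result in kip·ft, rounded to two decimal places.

(S or R) → R = 65.73 kip·ft.
C1: 1.2(6.10) + 1.4(86.66) + 0.3(65.73) = 148.36
C2: 1.35(6.10) = 8.24
C3: 1.2(6.10) + 1.4(58.54) + 0.7(123.55) = 175.76
The controlling combination is 3, giving 175.76 kip·ft.

175.76 kip·ft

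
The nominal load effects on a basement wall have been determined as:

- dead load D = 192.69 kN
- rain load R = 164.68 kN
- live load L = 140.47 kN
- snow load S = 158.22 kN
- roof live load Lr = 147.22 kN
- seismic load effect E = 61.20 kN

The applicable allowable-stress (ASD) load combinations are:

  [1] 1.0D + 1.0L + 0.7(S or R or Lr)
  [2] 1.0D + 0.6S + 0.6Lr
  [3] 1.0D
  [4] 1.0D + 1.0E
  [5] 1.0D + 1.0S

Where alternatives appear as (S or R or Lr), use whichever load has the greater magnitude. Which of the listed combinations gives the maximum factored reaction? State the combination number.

Combination 1

(S or R or Lr) → R = 164.68 kN.
[1] 1.0(192.69) + 1.0(140.47) + 0.7(164.68) = 192.69 + 140.47 + 115.28 = 448.44
[2] 1.0(192.69) + 0.6(158.22) + 0.6(147.22) = 192.69 + 94.93 + 88.33 = 375.95
[3] 1.0(192.69) = 192.69
[4] 1.0(192.69) + 1.0(61.20) = 192.69 + 61.20 = 253.89
[5] 1.0(192.69) + 1.0(158.22) = 192.69 + 158.22 = 350.91
The largest value is 448.44 kN from combination 1.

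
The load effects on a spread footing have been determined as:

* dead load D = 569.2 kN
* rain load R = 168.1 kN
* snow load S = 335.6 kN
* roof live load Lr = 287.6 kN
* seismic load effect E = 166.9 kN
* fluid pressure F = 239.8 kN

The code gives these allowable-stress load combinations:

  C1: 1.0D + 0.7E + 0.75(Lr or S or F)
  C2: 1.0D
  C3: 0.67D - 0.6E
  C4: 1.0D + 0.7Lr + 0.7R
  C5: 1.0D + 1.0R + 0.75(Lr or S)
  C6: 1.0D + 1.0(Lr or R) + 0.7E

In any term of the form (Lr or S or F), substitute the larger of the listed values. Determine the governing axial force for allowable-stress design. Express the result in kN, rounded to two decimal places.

989.00 kN

(Lr or S or F) → S = 335.6 kN; (Lr or S) → S = 335.6 kN; (Lr or R) → Lr = 287.6 kN.
C1: 1.0(569.2) + 0.7(166.9) + 0.75(335.6) = 569.20 + 116.83 + 251.70 = 937.73
C2: 1.0(569.2) = 569.20
C3: 0.67(569.2) - 0.6(166.9) = 381.36 - 100.14 = 281.22
C4: 1.0(569.2) + 0.7(287.6) + 0.7(168.1) = 569.20 + 201.32 + 117.67 = 888.19
C5: 1.0(569.2) + 1.0(168.1) + 0.75(335.6) = 569.20 + 168.10 + 251.70 = 989.00
C6: 1.0(569.2) + 1.0(287.6) + 0.7(166.9) = 569.20 + 287.60 + 116.83 = 973.63
Maximum is from combination 5.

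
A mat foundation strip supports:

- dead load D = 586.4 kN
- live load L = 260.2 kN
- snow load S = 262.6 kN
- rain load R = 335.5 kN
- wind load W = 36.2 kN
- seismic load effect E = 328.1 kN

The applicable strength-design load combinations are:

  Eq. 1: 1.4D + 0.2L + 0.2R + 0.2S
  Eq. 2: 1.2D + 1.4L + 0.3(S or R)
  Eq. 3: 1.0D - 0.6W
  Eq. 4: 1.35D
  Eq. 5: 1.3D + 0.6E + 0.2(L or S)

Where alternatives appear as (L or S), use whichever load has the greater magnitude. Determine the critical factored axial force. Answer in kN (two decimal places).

1168.61 kN

(S or R) → R = 335.5 kN; (L or S) → S = 262.6 kN.
Eq. 1: 1.4(586.4) + 0.2(260.2) + 0.2(335.5) + 0.2(262.6) = 820.96 + 52.04 + 67.10 + 52.52 = 992.62
Eq. 2: 1.2(586.4) + 1.4(260.2) + 0.3(335.5) = 703.68 + 364.28 + 100.65 = 1168.61
Eq. 3: 1.0(586.4) - 0.6(36.2) = 586.40 - 21.72 = 564.68
Eq. 4: 1.35(586.4) = 791.64
Eq. 5: 1.3(586.4) + 0.6(328.1) + 0.2(262.6) = 762.32 + 196.86 + 52.52 = 1011.70
Maximum is from combination 2.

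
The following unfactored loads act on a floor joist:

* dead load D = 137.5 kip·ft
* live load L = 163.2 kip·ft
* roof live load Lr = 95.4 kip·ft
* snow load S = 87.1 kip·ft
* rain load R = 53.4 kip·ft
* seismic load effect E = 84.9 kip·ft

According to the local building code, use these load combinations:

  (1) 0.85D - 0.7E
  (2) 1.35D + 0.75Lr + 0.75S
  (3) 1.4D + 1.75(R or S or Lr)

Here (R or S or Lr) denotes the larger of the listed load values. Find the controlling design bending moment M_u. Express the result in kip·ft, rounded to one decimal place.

(R or S or Lr) → Lr = 95.4 kip·ft.
(1) 0.85(137.5) - 0.7(84.9) = 57.4
(2) 1.35(137.5) + 0.75(95.4) + 0.75(87.1) = 185.6 + 71.6 + 65.3 = 322.5
(3) 1.4(137.5) + 1.75(95.4) = 192.5 + 167.0 = 359.5
Combination 3 governs: M_u = 359.5 kip·ft.

359.5 kip·ft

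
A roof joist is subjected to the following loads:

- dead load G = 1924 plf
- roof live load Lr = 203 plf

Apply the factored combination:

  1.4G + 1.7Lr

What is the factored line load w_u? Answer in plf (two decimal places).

3038.70 plf

1.4(1924) + 1.7(203) = 2693.60 + 345.10 = 3038.70
w_u = 3038.70 plf.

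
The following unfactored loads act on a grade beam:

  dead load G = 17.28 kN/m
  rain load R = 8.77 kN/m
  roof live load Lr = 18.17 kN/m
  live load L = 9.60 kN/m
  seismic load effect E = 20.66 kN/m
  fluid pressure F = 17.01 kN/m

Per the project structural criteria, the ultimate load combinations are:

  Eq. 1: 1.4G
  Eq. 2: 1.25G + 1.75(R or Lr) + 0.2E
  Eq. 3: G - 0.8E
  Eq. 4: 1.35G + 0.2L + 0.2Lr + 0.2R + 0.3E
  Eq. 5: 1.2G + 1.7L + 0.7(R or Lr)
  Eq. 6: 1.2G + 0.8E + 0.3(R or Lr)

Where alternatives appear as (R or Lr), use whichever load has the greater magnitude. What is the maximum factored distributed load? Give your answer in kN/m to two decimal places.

(R or Lr) → Lr = 18.17 kN/m.
Eq. 1: 1.4(17.28) = 24.19
Eq. 2: 1.25(17.28) + 1.75(18.17) + 0.2(20.66) = 21.60 + 31.80 + 4.13 = 57.53
Eq. 3: 1.0(17.28) - 0.8(20.66) = 17.28 - 16.53 = 0.75
Eq. 4: 1.35(17.28) + 0.2(9.60) + 0.2(18.17) + 0.2(8.77) + 0.3(20.66) = 23.33 + 1.92 + 3.63 + 1.75 + 6.20 = 36.83
Eq. 5: 1.2(17.28) + 1.7(9.60) + 0.7(18.17) = 20.74 + 16.32 + 12.72 = 49.78
Eq. 6: 1.2(17.28) + 0.8(20.66) + 0.3(18.17) = 20.74 + 16.53 + 5.45 = 42.72
Maximum is from combination 2.

57.53 kN/m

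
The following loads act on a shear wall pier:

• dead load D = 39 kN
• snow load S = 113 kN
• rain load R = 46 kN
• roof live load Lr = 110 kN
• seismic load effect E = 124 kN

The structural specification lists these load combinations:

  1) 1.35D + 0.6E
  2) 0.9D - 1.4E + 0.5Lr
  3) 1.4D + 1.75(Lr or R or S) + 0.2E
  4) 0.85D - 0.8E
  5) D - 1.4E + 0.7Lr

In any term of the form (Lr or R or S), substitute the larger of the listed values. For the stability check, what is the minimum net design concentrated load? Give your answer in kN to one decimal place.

(Lr or R or S) → S = 113 kN.
1) 1.35(39) + 0.6(124) = 52.7 + 74.4 = 127.1
2) 0.9(39) - 1.4(124) + 0.5(110) = 35.1 - 173.6 + 55.0 = -83.5
3) 1.4(39) + 1.75(113) + 0.2(124) = 54.6 + 197.8 + 24.8 = 277.2
4) 0.85(39) - 0.8(124) = -66.1
5) 1.0(39) - 1.4(124) + 0.7(110) = 39.0 - 173.6 + 77.0 = -57.6
Combination 2 gives the minimum: -83.5 kN.

-83.5 kN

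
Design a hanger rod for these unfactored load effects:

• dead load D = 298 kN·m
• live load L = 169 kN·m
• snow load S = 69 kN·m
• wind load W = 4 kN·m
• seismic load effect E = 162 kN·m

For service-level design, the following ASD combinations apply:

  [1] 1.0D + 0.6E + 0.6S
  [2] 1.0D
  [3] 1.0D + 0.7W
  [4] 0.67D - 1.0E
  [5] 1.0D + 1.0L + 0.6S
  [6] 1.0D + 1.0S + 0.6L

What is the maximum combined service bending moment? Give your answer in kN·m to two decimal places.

[1] 1.0(298) + 0.6(162) + 0.6(69) = 298.00 + 97.20 + 41.40 = 436.60
[2] 1.0(298) = 298.00
[3] 1.0(298) + 0.7(4) = 298.00 + 2.80 = 300.80
[4] 0.67(298) - 1.0(162) = 199.66 - 162.00 = 37.66
[5] 1.0(298) + 1.0(169) + 0.6(69) = 298.00 + 169.00 + 41.40 = 508.40
[6] 1.0(298) + 1.0(69) + 0.6(169) = 298.00 + 69.00 + 101.40 = 468.40
Combination 5 governs: M = 508.40 kN·m.

508.40 kN·m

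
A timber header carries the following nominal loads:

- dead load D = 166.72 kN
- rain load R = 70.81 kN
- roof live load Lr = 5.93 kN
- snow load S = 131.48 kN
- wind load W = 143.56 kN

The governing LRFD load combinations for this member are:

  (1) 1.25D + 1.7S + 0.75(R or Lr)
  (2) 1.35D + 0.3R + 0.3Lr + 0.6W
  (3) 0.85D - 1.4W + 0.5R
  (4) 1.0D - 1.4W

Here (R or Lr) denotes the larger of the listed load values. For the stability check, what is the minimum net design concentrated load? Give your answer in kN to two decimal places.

-34.26 kN

(R or Lr) → R = 70.81 kN.
(1) 1.25(166.72) + 1.7(131.48) + 0.75(70.81) = 485.02
(2) 1.35(166.72) + 0.3(70.81) + 0.3(5.93) + 0.6(143.56) = 225.07 + 21.24 + 1.78 + 86.14 = 334.23
(3) 0.85(166.72) - 1.4(143.56) + 0.5(70.81) = -23.87
(4) 1.0(166.72) - 1.4(143.56) = 166.72 - 200.98 = -34.26
Combination 4 gives the minimum: -34.26 kN.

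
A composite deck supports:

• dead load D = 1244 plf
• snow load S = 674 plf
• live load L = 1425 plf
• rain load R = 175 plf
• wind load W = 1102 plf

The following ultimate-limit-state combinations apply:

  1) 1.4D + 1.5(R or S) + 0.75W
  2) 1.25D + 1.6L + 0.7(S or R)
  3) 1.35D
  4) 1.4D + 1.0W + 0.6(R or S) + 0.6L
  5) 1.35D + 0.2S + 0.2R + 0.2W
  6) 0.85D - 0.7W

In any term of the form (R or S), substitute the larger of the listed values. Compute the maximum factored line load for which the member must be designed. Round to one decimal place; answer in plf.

4306.8 plf

(R or S) → S = 674 plf; (S or R) → S = 674 plf.
1) 1.4(1244) + 1.5(674) + 0.75(1102) = 1741.6 + 1011.0 + 826.5 = 3579.1
2) 1.25(1244) + 1.6(1425) + 0.7(674) = 1555.0 + 2280.0 + 471.8 = 4306.8
3) 1.35(1244) = 1679.4
4) 1.4(1244) + 1.0(1102) + 0.6(674) + 0.6(1425) = 1741.6 + 1102.0 + 404.4 + 855.0 = 4103.0
5) 1.35(1244) + 0.2(674) + 0.2(175) + 0.2(1102) = 1679.4 + 134.8 + 35.0 + 220.4 = 2069.6
6) 0.85(1244) - 0.7(1102) = 1057.4 - 771.4 = 286.0
Combination 2 governs: w_u = 4306.8 plf.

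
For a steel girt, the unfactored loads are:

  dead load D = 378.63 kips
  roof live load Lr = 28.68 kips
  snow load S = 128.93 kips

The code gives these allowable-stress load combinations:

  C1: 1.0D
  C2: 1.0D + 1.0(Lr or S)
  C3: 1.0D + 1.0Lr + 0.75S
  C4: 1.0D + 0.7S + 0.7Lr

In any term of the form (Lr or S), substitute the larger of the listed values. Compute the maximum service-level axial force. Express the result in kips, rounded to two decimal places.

507.56 kips

(Lr or S) → S = 128.93 kips.
C1: 1.0(378.63) = 378.63
C2: 1.0(378.63) + 1.0(128.93) = 507.56
C3: 1.0(378.63) + 1.0(28.68) + 0.75(128.93) = 504.01
C4: 1.0(378.63) + 0.7(128.93) + 0.7(28.68) = 488.96
Maximum is from combination 2.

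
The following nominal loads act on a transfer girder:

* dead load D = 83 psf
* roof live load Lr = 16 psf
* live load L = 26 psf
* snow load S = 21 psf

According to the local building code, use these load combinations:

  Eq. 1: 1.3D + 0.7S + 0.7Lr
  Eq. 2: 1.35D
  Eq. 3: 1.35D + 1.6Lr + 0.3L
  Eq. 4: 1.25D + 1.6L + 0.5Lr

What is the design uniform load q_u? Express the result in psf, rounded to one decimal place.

153.4 psf

Eq. 1: 1.3(83) + 0.7(21) + 0.7(16) = 133.8
Eq. 2: 1.35(83) = 112.1
Eq. 3: 1.35(83) + 1.6(16) + 0.3(26) = 145.5
Eq. 4: 1.25(83) + 1.6(26) + 0.5(16) = 153.4
The controlling combination is 4, giving 153.4 psf.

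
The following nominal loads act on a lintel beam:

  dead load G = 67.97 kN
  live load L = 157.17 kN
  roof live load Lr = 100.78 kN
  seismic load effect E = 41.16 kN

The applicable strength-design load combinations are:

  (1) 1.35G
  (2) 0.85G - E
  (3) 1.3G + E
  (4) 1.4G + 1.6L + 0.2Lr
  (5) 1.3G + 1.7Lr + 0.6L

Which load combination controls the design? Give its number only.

(1) 1.35(67.97) = 91.76
(2) 0.85(67.97) - 1.0(41.16) = 57.77 - 41.16 = 16.61
(3) 1.3(67.97) + 1.0(41.16) = 88.36 + 41.16 = 129.52
(4) 1.4(67.97) + 1.6(157.17) + 0.2(100.78) = 95.16 + 251.47 + 20.16 = 366.79
(5) 1.3(67.97) + 1.7(100.78) + 0.6(157.17) = 88.36 + 171.33 + 94.30 = 353.99
The largest value is 366.79 kN from combination 4.

Combination 4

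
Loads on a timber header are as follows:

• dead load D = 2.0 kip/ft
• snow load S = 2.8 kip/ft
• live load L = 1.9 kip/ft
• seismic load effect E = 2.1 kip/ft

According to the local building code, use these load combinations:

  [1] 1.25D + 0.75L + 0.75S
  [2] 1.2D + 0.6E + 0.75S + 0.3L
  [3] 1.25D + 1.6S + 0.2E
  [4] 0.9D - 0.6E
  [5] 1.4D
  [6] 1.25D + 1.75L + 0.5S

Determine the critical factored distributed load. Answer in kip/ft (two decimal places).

[1] 1.25(2.0) + 0.75(1.9) + 0.75(2.8) = 2.50 + 1.43 + 2.10 = 6.03
[2] 1.2(2.0) + 0.6(2.1) + 0.75(2.8) + 0.3(1.9) = 2.40 + 1.26 + 2.10 + 0.57 = 6.33
[3] 1.25(2.0) + 1.6(2.8) + 0.2(2.1) = 2.50 + 4.48 + 0.42 = 7.40
[4] 0.9(2.0) - 0.6(2.1) = 1.80 - 1.26 = 0.54
[5] 1.4(2.0) = 2.80
[6] 1.25(2.0) + 1.75(1.9) + 0.5(2.8) = 2.50 + 3.33 + 1.40 = 7.23
Maximum is from combination 3.

7.40 kip/ft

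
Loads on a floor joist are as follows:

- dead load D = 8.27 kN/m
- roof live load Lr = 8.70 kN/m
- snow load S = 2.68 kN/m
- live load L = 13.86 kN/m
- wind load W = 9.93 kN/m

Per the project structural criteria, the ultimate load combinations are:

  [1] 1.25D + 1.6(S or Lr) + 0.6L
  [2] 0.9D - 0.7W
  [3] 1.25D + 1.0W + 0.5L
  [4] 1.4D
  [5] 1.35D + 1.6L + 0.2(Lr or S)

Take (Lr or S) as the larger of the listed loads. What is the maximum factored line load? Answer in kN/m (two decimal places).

35.08 kN/m

(S or Lr) → Lr = 8.70 kN/m; (Lr or S) → Lr = 8.70 kN/m.
[1] 1.25(8.27) + 1.6(8.70) + 0.6(13.86) = 32.57
[2] 0.9(8.27) - 0.7(9.93) = 7.44 - 6.95 = 0.49
[3] 1.25(8.27) + 1.0(9.93) + 0.5(13.86) = 10.34 + 9.93 + 6.93 = 27.20
[4] 1.4(8.27) = 11.58
[5] 1.35(8.27) + 1.6(13.86) + 0.2(8.70) = 11.16 + 22.18 + 1.74 = 35.08
Combination 5 governs: w_u = 35.08 kN/m.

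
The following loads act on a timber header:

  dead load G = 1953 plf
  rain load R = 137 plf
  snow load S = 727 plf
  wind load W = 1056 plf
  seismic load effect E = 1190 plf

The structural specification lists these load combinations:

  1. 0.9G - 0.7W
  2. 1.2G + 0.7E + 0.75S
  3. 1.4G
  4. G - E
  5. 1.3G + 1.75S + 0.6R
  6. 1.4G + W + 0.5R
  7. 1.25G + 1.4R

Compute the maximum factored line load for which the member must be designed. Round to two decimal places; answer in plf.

3893.35 plf

1. 0.9(1953) - 0.7(1056) = 1018.50
2. 1.2(1953) + 0.7(1190) + 0.75(727) = 3721.85
3. 1.4(1953) = 2734.20
4. 1.0(1953) - 1.0(1190) = 763.00
5. 1.3(1953) + 1.75(727) + 0.6(137) = 3893.35
6. 1.4(1953) + 1.0(1056) + 0.5(137) = 3858.70
7. 1.25(1953) + 1.4(137) = 2633.05
Combination 5 governs: w_u = 3893.35 plf.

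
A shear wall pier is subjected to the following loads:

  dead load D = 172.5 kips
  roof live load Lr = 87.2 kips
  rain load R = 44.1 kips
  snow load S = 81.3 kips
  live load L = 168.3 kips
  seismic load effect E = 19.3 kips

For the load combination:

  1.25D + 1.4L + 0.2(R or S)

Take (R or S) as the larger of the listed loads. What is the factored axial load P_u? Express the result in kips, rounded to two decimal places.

(R or S) → S = 81.3 kips.
1.25(172.5) + 1.4(168.3) + 0.2(81.3) = 215.63 + 235.62 + 16.26 = 467.51
P_u = 467.51 kips.

467.51 kips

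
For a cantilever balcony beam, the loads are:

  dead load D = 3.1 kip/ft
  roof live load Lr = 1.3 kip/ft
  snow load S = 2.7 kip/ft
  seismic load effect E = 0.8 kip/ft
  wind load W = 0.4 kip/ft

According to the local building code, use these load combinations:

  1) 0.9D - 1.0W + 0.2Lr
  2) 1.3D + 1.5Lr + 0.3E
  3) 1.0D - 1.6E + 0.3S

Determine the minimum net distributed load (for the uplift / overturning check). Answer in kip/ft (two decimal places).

2.63 kip/ft

1) 0.9(3.1) - 1.0(0.4) + 0.2(1.3) = 2.65
2) 1.3(3.1) + 1.5(1.3) + 0.3(0.8) = 6.22
3) 1.0(3.1) - 1.6(0.8) + 0.3(2.7) = 2.63
Combination 3 gives the minimum: 2.63 kip/ft.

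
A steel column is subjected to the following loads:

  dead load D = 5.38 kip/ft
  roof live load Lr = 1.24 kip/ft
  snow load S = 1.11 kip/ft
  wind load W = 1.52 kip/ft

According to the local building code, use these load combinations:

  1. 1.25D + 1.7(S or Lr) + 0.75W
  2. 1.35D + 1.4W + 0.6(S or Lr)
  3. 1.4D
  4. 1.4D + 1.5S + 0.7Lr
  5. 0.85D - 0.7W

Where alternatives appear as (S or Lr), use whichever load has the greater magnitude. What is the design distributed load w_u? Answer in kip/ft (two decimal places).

10.14 kip/ft

(S or Lr) → Lr = 1.24 kip/ft.
1. 1.25(5.38) + 1.7(1.24) + 0.75(1.52) = 9.97
2. 1.35(5.38) + 1.4(1.52) + 0.6(1.24) = 10.14
3. 1.4(5.38) = 7.53
4. 1.4(5.38) + 1.5(1.11) + 0.7(1.24) = 10.07
5. 0.85(5.38) - 0.7(1.52) = 3.51
The controlling combination is 2, giving 10.14 kip/ft.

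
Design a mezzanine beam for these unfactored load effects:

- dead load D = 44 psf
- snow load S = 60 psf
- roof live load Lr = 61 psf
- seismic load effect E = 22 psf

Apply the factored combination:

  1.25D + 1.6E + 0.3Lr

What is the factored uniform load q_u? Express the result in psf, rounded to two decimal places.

108.50 psf

1.25(44) + 1.6(22) + 0.3(61) = 55.00 + 35.20 + 18.30 = 108.50
q_u = 108.50 psf.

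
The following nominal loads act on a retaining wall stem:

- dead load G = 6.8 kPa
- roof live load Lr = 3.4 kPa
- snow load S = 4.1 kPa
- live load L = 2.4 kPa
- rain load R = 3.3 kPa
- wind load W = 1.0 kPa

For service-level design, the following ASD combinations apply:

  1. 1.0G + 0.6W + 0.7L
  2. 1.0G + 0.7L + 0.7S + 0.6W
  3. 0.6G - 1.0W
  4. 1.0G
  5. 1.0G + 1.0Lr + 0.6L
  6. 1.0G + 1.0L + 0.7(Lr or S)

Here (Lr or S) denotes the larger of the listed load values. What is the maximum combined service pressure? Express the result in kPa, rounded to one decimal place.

12.1 kPa

(Lr or S) → S = 4.1 kPa.
1. 1.0(6.8) + 0.6(1.0) + 0.7(2.4) = 6.8 + 0.6 + 1.7 = 9.1
2. 1.0(6.8) + 0.7(2.4) + 0.7(4.1) + 0.6(1.0) = 6.8 + 1.7 + 2.9 + 0.6 = 12.0
3. 0.6(6.8) - 1.0(1.0) = 4.1 - 1.0 = 3.1
4. 1.0(6.8) = 6.8
5. 1.0(6.8) + 1.0(3.4) + 0.6(2.4) = 6.8 + 3.4 + 1.4 = 11.6
6. 1.0(6.8) + 1.0(2.4) + 0.7(4.1) = 6.8 + 2.4 + 2.9 = 12.1
Maximum is from combination 6.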